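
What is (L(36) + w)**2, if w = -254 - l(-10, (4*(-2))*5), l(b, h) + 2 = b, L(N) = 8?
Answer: 54756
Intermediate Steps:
l(b, h) = -2 + b
w = -242 (w = -254 - (-2 - 10) = -254 - 1*(-12) = -254 + 12 = -242)
(L(36) + w)**2 = (8 - 242)**2 = (-234)**2 = 54756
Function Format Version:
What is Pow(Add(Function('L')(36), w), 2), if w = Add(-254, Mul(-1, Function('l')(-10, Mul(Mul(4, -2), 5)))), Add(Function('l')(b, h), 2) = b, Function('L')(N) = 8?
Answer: 54756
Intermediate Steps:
Function('l')(b, h) = Add(-2, b)
w = -242 (w = Add(-254, Mul(-1, Add(-2, -10))) = Add(-254, Mul(-1, -12)) = Add(-254, 12) = -242)
Pow(Add(Function('L')(36), w), 2) = Pow(Add(8, -242), 2) = Pow(-234, 2) = 54756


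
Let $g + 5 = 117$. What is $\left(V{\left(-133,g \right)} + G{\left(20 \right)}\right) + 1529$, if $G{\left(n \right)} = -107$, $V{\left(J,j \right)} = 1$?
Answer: $1423$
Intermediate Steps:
$g = 112$ ($g = -5 + 117 = 112$)
$\left(V{\left(-133,g \right)} + G{\left(20 \right)}\right) + 1529 = \left(1 - 107\right) + 1529 = -106 + 1529 = 1423$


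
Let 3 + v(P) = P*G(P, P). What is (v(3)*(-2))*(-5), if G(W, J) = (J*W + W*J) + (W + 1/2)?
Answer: 615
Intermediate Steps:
G(W, J) = ½ + W + 2*J*W (G(W, J) = (J*W + J*W) + (W + ½) = 2*J*W + (½ + W) = ½ + W + 2*J*W)
v(P) = -3 + P*(½ + P + 2*P²) (v(P) = -3 + P*(½ + P + 2*P*P) = -3 + P*(½ + P + 2*P²))
(v(3)*(-2))*(-5) = ((-3 + 3² + (½)*3 + 2*3³)*(-2))*(-5) = ((-3 + 9 + 3/2 + 2*27)*(-2))*(-5) = ((-3 + 9 + 3/2 + 54)*(-2))*(-5) = ((123/2)*(-2))*(-5) = -123*(-5) = 615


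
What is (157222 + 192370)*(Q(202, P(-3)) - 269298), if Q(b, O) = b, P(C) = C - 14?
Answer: -94073808832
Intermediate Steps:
P(C) = -14 + C
(157222 + 192370)*(Q(202, P(-3)) - 269298) = (157222 + 192370)*(202 - 269298) = 349592*(-269096) = -94073808832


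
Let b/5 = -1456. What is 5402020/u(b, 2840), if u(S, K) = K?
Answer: 270101/142 ≈ 1902.1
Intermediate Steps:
b = -7280 (b = 5*(-1456) = -7280)
5402020/u(b, 2840) = 5402020/2840 = 5402020*(1/2840) = 270101/142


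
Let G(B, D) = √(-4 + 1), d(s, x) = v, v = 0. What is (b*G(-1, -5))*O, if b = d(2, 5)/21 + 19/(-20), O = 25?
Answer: -95*I*√3/4 ≈ -41.136*I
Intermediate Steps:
d(s, x) = 0
G(B, D) = I*√3 (G(B, D) = √(-3) = I*√3)
b = -19/20 (b = 0/21 + 19/(-20) = 0*(1/21) + 19*(-1/20) = 0 - 19/20 = -19/20 ≈ -0.95000)
(b*G(-1, -5))*O = -19*I*√3/20*25 = -95*I*√3/4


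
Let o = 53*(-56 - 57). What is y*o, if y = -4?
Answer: 23956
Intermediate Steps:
o = -5989 (o = 53*(-113) = -5989)
y*o = -4*(-5989) = 23956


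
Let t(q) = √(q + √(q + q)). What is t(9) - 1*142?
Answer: -142 + √(9 + 3*√2) ≈ -138.36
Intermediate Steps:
t(q) = √(q + √2*√q) (t(q) = √(q + √(2*q)) = √(q + √2*√q))
t(9) - 1*142 = √(9 + √2*√9) - 1*142 = √(9 + √2*3) - 142 = √(9 + 3*√2) - 142 = -142 + √(9 + 3*√2)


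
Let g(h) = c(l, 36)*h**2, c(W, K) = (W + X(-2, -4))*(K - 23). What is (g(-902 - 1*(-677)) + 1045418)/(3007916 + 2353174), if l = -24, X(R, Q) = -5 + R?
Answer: -19356457/5361090 ≈ -3.6105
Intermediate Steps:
c(W, K) = (-23 + K)*(-7 + W) (c(W, K) = (W + (-5 - 2))*(K - 23) = (W - 7)*(-23 + K) = (-7 + W)*(-23 + K) = (-23 + K)*(-7 + W))
g(h) = -403*h**2 (g(h) = (161 - 23*(-24) - 7*36 + 36*(-24))*h**2 = (161 + 552 - 252 - 864)*h**2 = -403*h**2)
(g(-902 - 1*(-677)) + 1045418)/(3007916 + 2353174) = (-403*(-902 - 1*(-677))**2 + 1045418)/(3007916 + 2353174) = (-403*(-902 + 677)**2 + 1045418)/5361090 = (-403*(-225)**2 + 1045418)*(1/5361090) = (-403*50625 + 1045418)*(1/5361090) = (-20401875 + 1045418)*(1/5361090) = -19356457*1/5361090 = -19356457/5361090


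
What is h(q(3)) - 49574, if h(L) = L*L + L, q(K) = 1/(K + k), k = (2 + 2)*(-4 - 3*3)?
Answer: -119027222/2401 ≈ -49574.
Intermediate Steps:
k = -52 (k = 4*(-4 - 9) = 4*(-13) = -52)
q(K) = 1/(-52 + K) (q(K) = 1/(K - 52) = 1/(-52 + K))
h(L) = L + L² (h(L) = L² + L = L + L²)
h(q(3)) - 49574 = (1 + 1/(-52 + 3))/(-52 + 3) - 49574 = (1 + 1/(-49))/(-49) - 49574 = -(1 - 1/49)/49 - 49574 = -1/49*48/49 - 49574 = -48/2401 - 49574 = -119027222/2401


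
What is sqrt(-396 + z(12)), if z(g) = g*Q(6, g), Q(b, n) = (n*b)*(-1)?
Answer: 6*I*sqrt(35) ≈ 35.496*I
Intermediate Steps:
Q(b, n) = -b*n (Q(b, n) = (b*n)*(-1) = -b*n)
z(g) = -6*g**2 (z(g) = g*(-1*6*g) = g*(-6*g) = -6*g**2)
sqrt(-396 + z(12)) = sqrt(-396 - 6*12**2) = sqrt(-396 - 6*144) = sqrt(-396 - 864) = sqrt(-1260) = 6*I*sqrt(35)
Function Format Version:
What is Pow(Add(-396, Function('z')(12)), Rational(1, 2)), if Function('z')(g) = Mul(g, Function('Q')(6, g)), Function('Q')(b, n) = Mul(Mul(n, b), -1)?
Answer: Mul(6, I, Pow(35, Rational(1, 2))) ≈ Mul(35.496, I)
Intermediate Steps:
Function('Q')(b, n) = Mul(-1, b, n) (Function('Q')(b, n) = Mul(Mul(b, n), -1) = Mul(-1, b, n))
Function('z')(g) = Mul(-6, Pow(g, 2)) (Function('z')(g) = Mul(g, Mul(-1, 6, g)) = Mul(g, Mul(-6, g)) = Mul(-6, Pow(g, 2)))
Pow(Add(-396, Function('z')(12)), Rational(1, 2)) = Pow(Add(-396, Mul(-6, Pow(12, 2))), Rational(1, 2)) = Pow(Add(-396, Mul(-6, 144)), Rational(1, 2)) = Pow(Add(-396, -864), Rational(1, 2)) = Pow(-1260, Rational(1, 2)) = Mul(6, I, Pow(35, Rational(1, 2)))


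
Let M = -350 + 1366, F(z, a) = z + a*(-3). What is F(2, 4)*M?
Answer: -10160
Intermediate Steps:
F(z, a) = z - 3*a
M = 1016
F(2, 4)*M = (2 - 3*4)*1016 = (2 - 12)*1016 = -10*1016 = -10160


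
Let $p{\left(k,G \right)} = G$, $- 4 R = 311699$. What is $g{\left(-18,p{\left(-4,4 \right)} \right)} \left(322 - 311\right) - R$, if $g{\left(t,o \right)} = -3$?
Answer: $\frac{311567}{4} \approx 77892.0$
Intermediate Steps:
$R = - \frac{311699}{4}$ ($R = \left(- \frac{1}{4}\right) 311699 = - \frac{311699}{4} \approx -77925.0$)
$g{\left(-18,p{\left(-4,4 \right)} \right)} \left(322 - 311\right) - R = - 3 \left(322 - 311\right) - - \frac{311699}{4} = \left(-3\right) 11 + \frac{311699}{4} = -33 + \frac{311699}{4} = \frac{311567}{4}$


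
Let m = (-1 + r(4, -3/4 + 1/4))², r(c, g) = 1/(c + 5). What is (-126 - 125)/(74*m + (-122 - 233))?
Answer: 20331/24019 ≈ 0.84645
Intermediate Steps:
r(c, g) = 1/(5 + c)
m = 64/81 (m = (-1 + 1/(5 + 4))² = (-1 + 1/9)² = (-1 + ⅑)² = (-8/9)² = 64/81 ≈ 0.79012)
(-126 - 125)/(74*m + (-122 - 233)) = (-126 - 125)/(74*(64/81) + (-122 - 233)) = -251/(4736/81 - 355) = -251/(-24019/81) = -251*(-81/24019) = 20331/24019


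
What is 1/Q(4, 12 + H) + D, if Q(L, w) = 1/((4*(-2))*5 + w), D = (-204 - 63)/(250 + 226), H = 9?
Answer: -9311/476 ≈ -19.561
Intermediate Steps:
D = -267/476 ≈ -0.56092
Q(L, w) = 1/(-40 + w) (Q(L, w) = 1/(-8*5 + w) = 1/(-40 + w))
1/Q(4, 12 + H) + D = 1/(1/(-40 + (12 + 9))) - 267/476 = 1/(1/(-40 + 21)) - 267/476 = 1/(1/(-19)) - 267/476 = 1/(-1/19) - 267/476 = -19 - 267/476 = -9311/476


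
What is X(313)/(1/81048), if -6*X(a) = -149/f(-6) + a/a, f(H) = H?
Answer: -1046870/3 ≈ -3.4896e+5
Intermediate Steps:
X(a) = -155/36 (X(a) = -(-149/(-6) + a/a)/6 = -(-149*(-⅙) + 1)/6 = -(149/6 + 1)/6 = -⅙*155/6 = -155/36)
X(313)/(1/81048) = -155/(36*(1/81048)) = -155/(36*1/81048) = -155/36*81048 = -1046870/3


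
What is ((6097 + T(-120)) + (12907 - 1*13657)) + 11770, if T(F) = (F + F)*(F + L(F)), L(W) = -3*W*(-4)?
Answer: 391517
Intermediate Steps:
L(W) = 12*W
T(F) = 26*F² (T(F) = (F + F)*(F + 12*F) = (2*F)*(13*F) = 26*F²)
((6097 + T(-120)) + (12907 - 1*13657)) + 11770 = ((6097 + 26*(-120)²) + (12907 - 1*13657)) + 11770 = ((6097 + 26*14400) + (12907 - 13657)) + 11770 = ((6097 + 374400) - 750) + 11770 = (380497 - 750) + 11770 = 379747 + 11770 = 391517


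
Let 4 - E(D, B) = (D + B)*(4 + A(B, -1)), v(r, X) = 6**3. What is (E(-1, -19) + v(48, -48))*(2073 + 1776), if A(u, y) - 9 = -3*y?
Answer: 2078460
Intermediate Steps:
A(u, y) = 9 - 3*y
v(r, X) = 216
E(D, B) = 4 - 16*B - 16*D (E(D, B) = 4 - (D + B)*(4 + (9 - 3*(-1))) = 4 - (B + D)*(4 + (9 + 3)) = 4 - (B + D)*(4 + 12) = 4 - (B + D)*16 = 4 - (16*B + 16*D) = 4 + (-16*B - 16*D) = 4 - 16*B - 16*D)
(E(-1, -19) + v(48, -48))*(2073 + 1776) = ((4 - 16*(-19) - 16*(-1)) + 216)*(2073 + 1776) = ((4 + 304 + 16) + 216)*3849 = (324 + 216)*3849 = 540*3849 = 2078460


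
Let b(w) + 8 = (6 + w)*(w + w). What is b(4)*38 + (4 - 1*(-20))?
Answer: 2760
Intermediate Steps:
b(w) = -8 + 2*w*(6 + w) (b(w) = -8 + (6 + w)*(w + w) = -8 + (6 + w)*(2*w) = -8 + 2*w*(6 + w))
b(4)*38 + (4 - 1*(-20)) = (-8 + 2*4**2 + 12*4)*38 + (4 - 1*(-20)) = (-8 + 2*16 + 48)*38 + (4 + 20) = (-8 + 32 + 48)*38 + 24 = 72*38 + 24 = 2736 + 24 = 2760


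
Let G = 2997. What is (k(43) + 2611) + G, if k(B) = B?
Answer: 5651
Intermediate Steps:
(k(43) + 2611) + G = (43 + 2611) + 2997 = 2654 + 2997 = 5651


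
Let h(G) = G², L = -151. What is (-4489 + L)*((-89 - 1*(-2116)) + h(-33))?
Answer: -14458240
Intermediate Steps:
(-4489 + L)*((-89 - 1*(-2116)) + h(-33)) = (-4489 - 151)*((-89 - 1*(-2116)) + (-33)²) = -4640*((-89 + 2116) + 1089) = -4640*(2027 + 1089) = -4640*3116 = -14458240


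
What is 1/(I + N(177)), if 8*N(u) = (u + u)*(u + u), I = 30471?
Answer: 2/92271 ≈ 2.1675e-5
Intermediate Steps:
N(u) = u²/2 (N(u) = ((u + u)*(u + u))/8 = ((2*u)*(2*u))/8 = (4*u²)/8 = u²/2)
1/(I + N(177)) = 1/(30471 + (½)*177²) = 1/(30471 + (½)*31329) = 1/(30471 + 31329/2) = 1/(92271/2) = 2/92271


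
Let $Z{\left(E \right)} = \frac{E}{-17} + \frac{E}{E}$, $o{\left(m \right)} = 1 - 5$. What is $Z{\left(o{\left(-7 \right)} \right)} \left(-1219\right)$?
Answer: $- \frac{25599}{17} \approx -1505.8$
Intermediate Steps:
$o{\left(m \right)} = -4$ ($o{\left(m \right)} = 1 - 5 = -4$)
$Z{\left(E \right)} = 1 - \frac{E}{17}$ ($Z{\left(E \right)} = E \left(- \frac{1}{17}\right) + 1 = - \frac{E}{17} + 1 = 1 - \frac{E}{17}$)
$Z{\left(o{\left(-7 \right)} \right)} \left(-1219\right) = \left(1 - - \frac{4}{17}\right) \left(-1219\right) = \left(1 + \frac{4}{17}\right) \left(-1219\right) = \frac{21}{17} \left(-1219\right) = - \frac{25599}{17}$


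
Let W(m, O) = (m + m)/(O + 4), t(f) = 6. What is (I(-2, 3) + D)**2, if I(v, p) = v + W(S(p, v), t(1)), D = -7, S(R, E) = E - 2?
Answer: 2401/25 ≈ 96.040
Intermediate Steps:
S(R, E) = -2 + E
W(m, O) = 2*m/(4 + O) (W(m, O) = (2*m)/(4 + O) = 2*m/(4 + O))
I(v, p) = -2/5 + 6*v/5 (I(v, p) = v + 2*(-2 + v)/(4 + 6) = v + 2*(-2 + v)/10 = v + 2*(-2 + v)*(1/10) = v + (-2/5 + v/5) = -2/5 + 6*v/5)
(I(-2, 3) + D)**2 = ((-2/5 + (6/5)*(-2)) - 7)**2 = ((-2/5 - 12/5) - 7)**2 = (-14/5 - 7)**2 = (-49/5)**2 = 2401/25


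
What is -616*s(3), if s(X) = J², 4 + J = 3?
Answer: -616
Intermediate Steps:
J = -1 (J = -4 + 3 = -1)
s(X) = 1 (s(X) = (-1)² = 1)
-616*s(3) = -616*1 = -616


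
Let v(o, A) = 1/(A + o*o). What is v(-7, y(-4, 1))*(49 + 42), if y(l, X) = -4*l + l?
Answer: 91/61 ≈ 1.4918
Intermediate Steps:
y(l, X) = -3*l
v(o, A) = 1/(A + o**2)
v(-7, y(-4, 1))*(49 + 42) = (49 + 42)/(-3*(-4) + (-7)**2) = 91/(12 + 49) = 91/61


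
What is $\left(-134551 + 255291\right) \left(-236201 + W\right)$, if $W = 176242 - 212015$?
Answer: $-32838140760$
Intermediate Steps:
$W = -35773$ ($W = 176242 - 212015 = -35773$)
$\left(-134551 + 255291\right) \left(-236201 + W\right) = \left(-134551 + 255291\right) \left(-236201 - 35773\right) = 120740 \left(-271974\right) = -32838140760$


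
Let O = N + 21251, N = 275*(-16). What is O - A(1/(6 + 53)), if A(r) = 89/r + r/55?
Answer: 37641999/3245 ≈ 11600.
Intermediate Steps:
N = -4400
A(r) = 89/r + r/55 (A(r) = 89/r + r*(1/55) = 89/r + r/55)
O = 16851 (O = -4400 + 21251 = 16851)
O - A(1/(6 + 53)) = 16851 - (89/(1/(6 + 53)) + 1/(55*(6 + 53))) = 16851 - (89/(1/59) + (1/55)/59) = 16851 - (89/(1/59) + (1/55)*(1/59)) = 16851 - (89*59 + 1/3245) = 16851 - (5251 + 1/3245) = 16851 - 1*17039496/3245 = 16851 - 17039496/3245 = 37641999/3245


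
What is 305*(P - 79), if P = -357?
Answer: -132980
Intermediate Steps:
305*(P - 79) = 305*(-357 - 79) = 305*(-436) = -132980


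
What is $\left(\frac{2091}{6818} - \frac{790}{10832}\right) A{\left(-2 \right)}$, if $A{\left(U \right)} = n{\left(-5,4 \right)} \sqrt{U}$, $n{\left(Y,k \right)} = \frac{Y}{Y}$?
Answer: $\frac{4315873 i \sqrt{2}}{18463144} \approx 0.33058 i$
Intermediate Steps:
$n{\left(Y,k \right)} = 1$
$A{\left(U \right)} = \sqrt{U}$ ($A{\left(U \right)} = 1 \sqrt{U} = \sqrt{U}$)
$\left(\frac{2091}{6818} - \frac{790}{10832}\right) A{\left(-2 \right)} = \left(\frac{2091}{6818} - \frac{790}{10832}\right) \sqrt{-2} = \left(2091 \cdot \frac{1}{6818} - \frac{395}{5416}\right) i \sqrt{2} = \left(\frac{2091}{6818} - \frac{395}{5416}\right) i \sqrt{2} = \frac{4315873 i \sqrt{2}}{18463144}$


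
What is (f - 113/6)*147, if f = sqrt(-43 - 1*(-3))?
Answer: -5537/2 + 294*I*sqrt(10) ≈ -2768.5 + 929.71*I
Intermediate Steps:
f = 2*I*sqrt(10) (f = sqrt(-43 + 3) = sqrt(-40) = 2*I*sqrt(10) ≈ 6.3246*I)
(f - 113/6)*147 = (2*I*sqrt(10) - 113/6)*147 = (-113/6 + 2*I*sqrt(10))*147 = -5537/2 + 294*I*sqrt(10)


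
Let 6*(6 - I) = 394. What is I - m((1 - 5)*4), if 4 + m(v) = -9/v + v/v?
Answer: -2747/48 ≈ -57.229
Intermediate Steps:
I = -179/3 (I = 6 - ⅙*394 = 6 - 197/3 = -179/3 ≈ -59.667)
m(v) = -3 - 9/v (m(v) = -4 + (-9/v + v/v) = -4 + (-9/v + 1) = -4 + (1 - 9/v) = -3 - 9/v)
I - m((1 - 5)*4) = -179/3 - (-3 - 9*1/(4*(1 - 5))) = -179/3 - (-3 - 9/((-4*4))) = -179/3 - (-3 - 9/(-16)) = -179/3 - (-3 - 9*(-1/16)) = -179/3 - (-3 + 9/16) = -179/3 - 1*(-39/16) = -179/3 + 39/16 = -2747/48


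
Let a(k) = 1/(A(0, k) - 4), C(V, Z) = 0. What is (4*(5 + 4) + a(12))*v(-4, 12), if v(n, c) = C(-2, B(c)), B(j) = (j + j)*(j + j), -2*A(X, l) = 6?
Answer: 0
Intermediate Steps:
A(X, l) = -3 (A(X, l) = -1/2*6 = -3)
B(j) = 4*j**2 (B(j) = (2*j)*(2*j) = 4*j**2)
v(n, c) = 0
a(k) = -1/7 (a(k) = 1/(-3 - 4) = 1/(-7) = -1/7)
(4*(5 + 4) + a(12))*v(-4, 12) = (4*(5 + 4) - 1/7)*0 = (4*9 - 1/7)*0 = (36 - 1/7)*0 = (251/7)*0 = 0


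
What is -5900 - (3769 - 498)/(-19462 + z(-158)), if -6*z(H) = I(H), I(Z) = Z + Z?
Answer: -343535387/58228 ≈ -5899.8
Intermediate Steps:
I(Z) = 2*Z
z(H) = -H/3
-5900 - (3769 - 498)/(-19462 + z(-158)) = -5900 - (3769 - 498)/(-19462 - ⅓*(-158)) = -5900 - 3271/(-19462 + 158/3) = -5900 - 3271/(-58228/3) = -5900 - 3271*(-3)/58228 = -5900 - 1*(-9813/58228) = -5900 + 9813/58228 = -343535387/58228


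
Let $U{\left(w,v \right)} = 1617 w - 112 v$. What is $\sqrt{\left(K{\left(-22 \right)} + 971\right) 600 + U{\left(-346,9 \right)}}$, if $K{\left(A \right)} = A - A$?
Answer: $\sqrt{22110} \approx 148.69$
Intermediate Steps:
$K{\left(A \right)} = 0$
$U{\left(w,v \right)} = - 112 v + 1617 w$
$\sqrt{\left(K{\left(-22 \right)} + 971\right) 600 + U{\left(-346,9 \right)}} = \sqrt{\left(0 + 971\right) 600 + \left(\left(-112\right) 9 + 1617 \left(-346\right)\right)} = \sqrt{971 \cdot 600 - 560490} = \sqrt{582600 - 560490} = \sqrt{22110}$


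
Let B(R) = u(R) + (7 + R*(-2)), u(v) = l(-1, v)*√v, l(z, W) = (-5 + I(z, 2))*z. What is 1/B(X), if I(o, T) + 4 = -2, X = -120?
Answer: 247/75529 - 22*I*√30/75529 ≈ 0.0032703 - 0.0015954*I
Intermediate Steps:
I(o, T) = -6 (I(o, T) = -4 - 2 = -6)
l(z, W) = -11*z (l(z, W) = (-5 - 6)*z = -11*z)
u(v) = 11*√v (u(v) = (-11*(-1))*√v = 11*√v)
B(R) = 7 - 2*R + 11*√R (B(R) = 11*√R + (7 + R*(-2)) = 11*√R + (7 - 2*R) = 7 - 2*R + 11*√R)
1/B(X) = 1/(7 - 2*(-120) + 11*√(-120)) = 1/(7 + 240 + 11*(2*I*√30)) = 1/(7 + 240 + 22*I*√30) = 1/(247 + 22*I*√30)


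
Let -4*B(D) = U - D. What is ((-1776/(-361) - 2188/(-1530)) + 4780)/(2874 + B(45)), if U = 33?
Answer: 1321822274/794526705 ≈ 1.6637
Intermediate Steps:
B(D) = -33/4 + D/4 (B(D) = -(33 - D)/4 = -33/4 + D/4)
((-1776/(-361) - 2188/(-1530)) + 4780)/(2874 + B(45)) = ((-1776/(-361) - 2188/(-1530)) + 4780)/(2874 + (-33/4 + (¼)*45)) = ((-1776*(-1/361) - 2188*(-1/1530)) + 4780)/(2874 + (-33/4 + 45/4)) = ((1776/361 + 1094/765) + 4780)/(2874 + 3) = (1753574/276165 + 4780)/2877 = (1321822274/276165)*(1/2877) = 1321822274/794526705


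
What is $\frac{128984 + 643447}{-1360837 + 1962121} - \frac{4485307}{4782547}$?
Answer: $\frac{3734997107}{10770295844} \approx 0.34679$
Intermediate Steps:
$\frac{128984 + 643447}{-1360837 + 1962121} - \frac{4485307}{4782547} = \frac{772431}{601284} - \frac{4485307}{4782547} = 772431 \cdot \frac{1}{601284} - \frac{4485307}{4782547} = \frac{2893}{2252} - \frac{4485307}{4782547} = \frac{3734997107}{10770295844}$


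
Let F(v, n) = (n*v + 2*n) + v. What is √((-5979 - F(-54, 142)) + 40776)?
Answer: √42235 ≈ 205.51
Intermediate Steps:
F(v, n) = v + 2*n + n*v (F(v, n) = (2*n + n*v) + v = v + 2*n + n*v)
√((-5979 - F(-54, 142)) + 40776) = √((-5979 - (-54 + 2*142 + 142*(-54))) + 40776) = √((-5979 - (-54 + 284 - 7668)) + 40776) = √((-5979 - 1*(-7438)) + 40776) = √((-5979 + 7438) + 40776) = √(1459 + 40776) = √42235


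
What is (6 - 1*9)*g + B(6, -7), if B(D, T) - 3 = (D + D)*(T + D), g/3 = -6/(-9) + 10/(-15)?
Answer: -9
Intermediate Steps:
g = 0 (g = 3*(-6/(-9) + 10/(-15)) = 3*(-6*(-1/9) + 10*(-1/15)) = 3*(2/3 - 2/3) = 3*0 = 0)
B(D, T) = 3 + 2*D*(D + T) (B(D, T) = 3 + (D + D)*(T + D) = 3 + (2*D)*(D + T) = 3 + 2*D*(D + T))
(6 - 1*9)*g + B(6, -7) = (6 - 1*9)*0 + (3 + 2*6**2 + 2*6*(-7)) = (6 - 9)*0 + (3 + 2*36 - 84) = -3*0 + (3 + 72 - 84) = 0 - 9 = -9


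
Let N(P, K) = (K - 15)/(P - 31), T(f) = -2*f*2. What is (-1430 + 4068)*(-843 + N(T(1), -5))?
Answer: -15556286/7 ≈ -2.2223e+6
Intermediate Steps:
T(f) = -4*f
N(P, K) = (-15 + K)/(-31 + P)
(-1430 + 4068)*(-843 + N(T(1), -5)) = (-1430 + 4068)*(-843 + (-15 - 5)/(-31 - 4*1)) = 2638*(-843 - 20/(-31 - 4)) = 2638*(-843 - 20/(-35)) = 2638*(-843 - 1/35*(-20)) = 2638*(-843 + 4/7) = 2638*(-5897/7) = -15556286/7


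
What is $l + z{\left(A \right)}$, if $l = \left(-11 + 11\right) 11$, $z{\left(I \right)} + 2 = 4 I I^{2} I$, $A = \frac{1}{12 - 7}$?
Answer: $- \frac{1246}{625} \approx -1.9936$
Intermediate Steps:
$A = \frac{1}{5} \approx 0.2$
$z{\left(I \right)} = -2 + 4 I^{4}$ ($z{\left(I \right)} = -2 + 4 I I^{2} I = -2 + 4 I^{3} I = -2 + 4 I^{4}$)
$l = 0$ ($l = 0 \cdot 11 = 0$)
$l + z{\left(A \right)} = 0 - \left(2 - \frac{4}{625}\right) = 0 + \left(-2 + 4 \cdot \frac{1}{625}\right) = 0 + \left(-2 + \frac{4}{625}\right) = 0 - \frac{1246}{625} = - \frac{1246}{625}$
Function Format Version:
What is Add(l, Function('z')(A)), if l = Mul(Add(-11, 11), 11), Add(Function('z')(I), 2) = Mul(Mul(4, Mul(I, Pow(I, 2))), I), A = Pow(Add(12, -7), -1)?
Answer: Rational(-1246, 625) ≈ -1.9936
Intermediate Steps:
A = Rational(1, 5) (A = Pow(5, -1) = Rational(1, 5) ≈ 0.20000)
Function('z')(I) = Add(-2, Mul(4, Pow(I, 4))) (Function('z')(I) = Add(-2, Mul(Mul(4, Mul(I, Pow(I, 2))), I)) = Add(-2, Mul(Mul(4, Pow(I, 3)), I)) = Add(-2, Mul(4, Pow(I, 4))))
l = 0 (l = Mul(0, 11) = 0)
Add(l, Function('z')(A)) = Add(0, Add(-2, Mul(4, Pow(Rational(1, 5), 4)))) = Add(0, Add(-2, Mul(4, Rational(1, 625)))) = Add(0, Add(-2, Rational(4, 625))) = Add(0, Rational(-1246, 625)) = Rational(-1246, 625)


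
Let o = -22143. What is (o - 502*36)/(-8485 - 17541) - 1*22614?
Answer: -84073107/3718 ≈ -22612.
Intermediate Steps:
(o - 502*36)/(-8485 - 17541) - 1*22614 = (-22143 - 502*36)/(-8485 - 17541) - 1*22614 = (-22143 - 18072)/(-26026) - 22614 = -40215*(-1/26026) - 22614 = 5745/3718 - 22614 = -84073107/3718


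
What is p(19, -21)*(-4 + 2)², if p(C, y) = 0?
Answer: 0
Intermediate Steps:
p(19, -21)*(-4 + 2)² = 0*(-4 + 2)² = 0*(-2)² = 0*4 = 0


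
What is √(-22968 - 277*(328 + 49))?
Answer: I*√127397 ≈ 356.93*I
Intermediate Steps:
√(-22968 - 277*(328 + 49)) = √(-22968 - 277*377) = √(-22968 - 104429) = √(-127397) = I*√127397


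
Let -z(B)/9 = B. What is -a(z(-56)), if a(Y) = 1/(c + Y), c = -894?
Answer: 1/390 ≈ 0.0025641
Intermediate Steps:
z(B) = -9*B
a(Y) = 1/(-894 + Y)
-a(z(-56)) = -1/(-894 - 9*(-56)) = -1/(-894 + 504) = -1/(-390) = -1*(-1/390) = 1/390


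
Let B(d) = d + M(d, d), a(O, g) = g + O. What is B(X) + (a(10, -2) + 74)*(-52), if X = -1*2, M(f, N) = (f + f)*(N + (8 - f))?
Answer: -4298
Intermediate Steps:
a(O, g) = O + g
M(f, N) = 2*f*(8 + N - f) (M(f, N) = (2*f)*(8 + N - f) = 2*f*(8 + N - f))
X = -2
B(d) = 17*d (B(d) = d + 2*d*(8 + d - d) = d + 2*d*8 = d + 16*d = 17*d)
B(X) + (a(10, -2) + 74)*(-52) = 17*(-2) + ((10 - 2) + 74)*(-52) = -34 + (8 + 74)*(-52) = -34 + 82*(-52) = -34 - 4264 = -4298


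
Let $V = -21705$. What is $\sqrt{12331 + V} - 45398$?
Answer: $-45398 + i \sqrt{9374} \approx -45398.0 + 96.819 i$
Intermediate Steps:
$\sqrt{12331 + V} - 45398 = \sqrt{12331 - 21705} - 45398 = \sqrt{-9374} - 45398 = i \sqrt{9374} - 45398 = -45398 + i \sqrt{9374}$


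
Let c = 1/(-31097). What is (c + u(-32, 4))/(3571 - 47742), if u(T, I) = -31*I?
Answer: 3856029/1373585587 ≈ 0.0028073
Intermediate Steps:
c = -1/31097 ≈ -3.2157e-5
(c + u(-32, 4))/(3571 - 47742) = (-1/31097 - 31*4)/(3571 - 47742) = (-1/31097 - 124)/(-44171) = -3856029/31097*(-1/44171) = 3856029/1373585587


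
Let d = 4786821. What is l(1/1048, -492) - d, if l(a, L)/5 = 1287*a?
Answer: -5016581973/1048 ≈ -4.7868e+6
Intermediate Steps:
l(a, L) = 6435*a (l(a, L) = 5*(1287*a) = 6435*a)
l(1/1048, -492) - d = 6435/1048 - 1*4786821 = 6435*(1/1048) - 4786821 = 6435/1048 - 4786821 = -5016581973/1048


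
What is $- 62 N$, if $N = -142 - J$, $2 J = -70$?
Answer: $6634$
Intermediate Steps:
$J = -35$ ($J = \frac{1}{2} \left(-70\right) = -35$)
$N = -107$ ($N = -142 - -35 = -142 + 35 = -107$)
$- 62 N = \left(-62\right) \left(-107\right) = 6634$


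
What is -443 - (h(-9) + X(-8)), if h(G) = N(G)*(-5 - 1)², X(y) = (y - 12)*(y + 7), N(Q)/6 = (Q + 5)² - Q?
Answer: -5863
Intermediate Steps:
N(Q) = -6*Q + 6*(5 + Q)² (N(Q) = 6*((Q + 5)² - Q) = 6*((5 + Q)² - Q) = -6*Q + 6*(5 + Q)²)
X(y) = (-12 + y)*(7 + y)
h(G) = -216*G + 216*(5 + G)² (h(G) = (-6*G + 6*(5 + G)²)*(-5 - 1)² = (-6*G + 6*(5 + G)²)*(-6)² = (-6*G + 6*(5 + G)²)*36 = -216*G + 216*(5 + G)²)
-443 - (h(-9) + X(-8)) = -443 - ((-216*(-9) + 216*(5 - 9)²) + (-84 + (-8)² - 5*(-8))) = -443 - ((1944 + 216*(-4)²) + (-84 + 64 + 40)) = -443 - ((1944 + 216*16) + 20) = -443 - ((1944 + 3456) + 20) = -443 - (5400 + 20) = -443 - 1*5420 = -443 - 5420 = -5863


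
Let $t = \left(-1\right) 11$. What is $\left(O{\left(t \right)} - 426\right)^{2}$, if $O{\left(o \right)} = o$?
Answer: $190969$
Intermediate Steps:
$t = -11$
$\left(O{\left(t \right)} - 426\right)^{2} = \left(-11 - 426\right)^{2} = \left(-437\right)^{2} = 190969$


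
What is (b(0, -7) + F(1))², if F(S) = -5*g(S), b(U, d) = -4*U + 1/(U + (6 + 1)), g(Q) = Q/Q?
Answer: 1156/49 ≈ 23.592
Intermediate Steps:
g(Q) = 1
b(U, d) = 1/(7 + U) - 4*U (b(U, d) = -4*U + 1/(U + 7) = -4*U + 1/(7 + U) = 1/(7 + U) - 4*U)
F(S) = -5 (F(S) = -5*1 = -5)
(b(0, -7) + F(1))² = ((1 - 28*0 - 4*0²)/(7 + 0) - 5)² = ((1 + 0 - 4*0)/7 - 5)² = ((1 + 0 + 0)/7 - 5)² = ((⅐)*1 - 5)² = (⅐ - 5)² = (-34/7)² = 1156/49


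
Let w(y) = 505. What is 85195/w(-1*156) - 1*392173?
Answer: -39592434/101 ≈ -3.9200e+5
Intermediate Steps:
85195/w(-1*156) - 1*392173 = 85195/505 - 1*392173 = 85195*(1/505) - 392173 = 17039/101 - 392173 = -39592434/101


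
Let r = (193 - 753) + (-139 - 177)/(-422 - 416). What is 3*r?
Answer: -703446/419 ≈ -1678.9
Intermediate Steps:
r = -234482/419 (r = -560 - 316/(-838) = -560 - 316*(-1/838) = -560 + 158/419 = -234482/419 ≈ -559.62)
3*r = 3*(-234482/419) = -703446/419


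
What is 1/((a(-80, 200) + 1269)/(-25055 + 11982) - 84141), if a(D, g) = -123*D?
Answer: -13073/1099986402 ≈ -1.1885e-5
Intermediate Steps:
1/((a(-80, 200) + 1269)/(-25055 + 11982) - 84141) = 1/((-123*(-80) + 1269)/(-25055 + 11982) - 84141) = 1/((9840 + 1269)/(-13073) - 84141) = 1/(11109*(-1/13073) - 84141) = 1/(-11109/13073 - 84141) = 1/(-1099986402/13073) = -13073/1099986402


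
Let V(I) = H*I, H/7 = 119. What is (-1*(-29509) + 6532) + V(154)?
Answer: 164323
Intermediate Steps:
H = 833 (H = 7*119 = 833)
V(I) = 833*I
(-1*(-29509) + 6532) + V(154) = (-1*(-29509) + 6532) + 833*154 = (29509 + 6532) + 128282 = 36041 + 128282 = 164323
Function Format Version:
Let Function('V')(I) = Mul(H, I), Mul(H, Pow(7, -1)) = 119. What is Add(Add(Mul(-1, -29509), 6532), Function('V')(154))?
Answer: 164323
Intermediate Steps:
H = 833 (H = Mul(7, 119) = 833)
Function('V')(I) = Mul(833, I)
Add(Add(Mul(-1, -29509), 6532), Function('V')(154)) = Add(Add(Mul(-1, -29509), 6532), Mul(833, 154)) = Add(Add(29509, 6532), 128282) = Add(36041, 128282) = 164323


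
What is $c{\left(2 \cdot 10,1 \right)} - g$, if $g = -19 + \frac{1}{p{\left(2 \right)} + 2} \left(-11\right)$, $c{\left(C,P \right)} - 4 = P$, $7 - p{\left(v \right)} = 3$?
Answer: $\frac{155}{6} \approx 25.833$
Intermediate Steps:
$p{\left(v \right)} = 4$ ($p{\left(v \right)} = 7 - 3 = 4$)
$c{\left(C,P \right)} = 4 + P$
$g = - \frac{125}{6}$ ($g = -19 + \frac{1}{4 + 2} \left(-11\right) = -19 + \frac{1}{6} \left(-11\right) = -19 - \frac{11}{6} = - \frac{125}{6} \approx -20.833$)
$c{\left(2 \cdot 10,1 \right)} - g = \left(4 + 1\right) - - \frac{125}{6} = 5 + \frac{125}{6} = \frac{155}{6}$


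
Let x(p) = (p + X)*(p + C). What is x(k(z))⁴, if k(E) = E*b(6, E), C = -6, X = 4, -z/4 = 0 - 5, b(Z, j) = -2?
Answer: 7520406736896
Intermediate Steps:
z = 20 (z = -4*(0 - 5) = -4*(-5) = 20)
k(E) = -2*E (k(E) = E*(-2) = -2*E)
x(p) = (-6 + p)*(4 + p) (x(p) = (p + 4)*(p - 6) = (4 + p)*(-6 + p) = (-6 + p)*(4 + p))
x(k(z))⁴ = (-24 + (-2*20)² - (-4)*20)⁴ = (-24 + (-40)² - 2*(-40))⁴ = (-24 + 1600 + 80)⁴ = 1656⁴ = 7520406736896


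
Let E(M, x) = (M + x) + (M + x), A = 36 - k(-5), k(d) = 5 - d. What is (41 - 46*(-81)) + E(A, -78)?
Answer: 3663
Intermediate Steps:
A = 26 (A = 36 - (5 - 1*(-5)) = 36 - (5 + 5) = 36 - 1*10 = 36 - 10 = 26)
E(M, x) = 2*M + 2*x
(41 - 46*(-81)) + E(A, -78) = (41 - 46*(-81)) + (2*26 + 2*(-78)) = (41 + 3726) + (52 - 156) = 3767 - 104 = 3663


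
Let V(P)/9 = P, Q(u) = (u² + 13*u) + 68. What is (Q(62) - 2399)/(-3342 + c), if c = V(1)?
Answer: -773/1111 ≈ -0.69577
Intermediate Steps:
Q(u) = 68 + u² + 13*u
V(P) = 9*P
c = 9 (c = 9*1 = 9)
(Q(62) - 2399)/(-3342 + c) = ((68 + 62² + 13*62) - 2399)/(-3342 + 9) = ((68 + 3844 + 806) - 2399)/(-3333) = (4718 - 2399)*(-1/3333) = 2319*(-1/3333) = -773/1111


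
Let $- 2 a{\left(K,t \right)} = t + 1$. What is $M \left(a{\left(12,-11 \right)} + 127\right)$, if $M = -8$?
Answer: $-1056$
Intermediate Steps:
$a{\left(K,t \right)} = - \frac{1}{2} - \frac{t}{2}$ ($a{\left(K,t \right)} = - \frac{t + 1}{2} = - \frac{1 + t}{2} = - \frac{1}{2} - \frac{t}{2}$)
$M \left(a{\left(12,-11 \right)} + 127\right) = - 8 \left(\left(- \frac{1}{2} - - \frac{11}{2}\right) + 127\right) = - 8 \left(\left(- \frac{1}{2} + \frac{11}{2}\right) + 127\right) = - 8 \left(5 + 127\right) = \left(-8\right) 132 = -1056$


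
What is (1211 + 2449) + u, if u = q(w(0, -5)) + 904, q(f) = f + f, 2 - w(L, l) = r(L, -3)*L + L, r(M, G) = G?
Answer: 4568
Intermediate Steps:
w(L, l) = 2 + 2*L (w(L, l) = 2 - (-3*L + L) = 2 - (-2)*L = 2 + 2*L)
q(f) = 2*f
u = 908 (u = 2*(2 + 2*0) + 904 = 2*(2 + 0) + 904 = 2*2 + 904 = 4 + 904 = 908)
(1211 + 2449) + u = (1211 + 2449) + 908 = 3660 + 908 = 4568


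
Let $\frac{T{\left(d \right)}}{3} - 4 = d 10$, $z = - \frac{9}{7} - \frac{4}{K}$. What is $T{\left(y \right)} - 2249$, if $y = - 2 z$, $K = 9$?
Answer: $- \frac{44797}{21} \approx -2133.2$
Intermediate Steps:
$z = - \frac{109}{63}$ ($z = - \frac{9}{7} - \frac{4}{9} = - \frac{109}{63} \approx -1.7302$)
$y = \frac{218}{63}$ ($y = \left(-2\right) \left(- \frac{109}{63}\right) = \frac{218}{63} \approx 3.4603$)
$T{\left(d \right)} = 12 + 30 d$ ($T{\left(d \right)} = 12 + 3 d 10 = 12 + 3 \cdot 10 d = 12 + 30 d$)
$T{\left(y \right)} - 2249 = \left(12 + 30 \cdot \frac{218}{63}\right) - 2249 = \left(12 + \frac{2180}{21}\right) - 2249 = \frac{2432}{21} - 2249 = - \frac{44797}{21}$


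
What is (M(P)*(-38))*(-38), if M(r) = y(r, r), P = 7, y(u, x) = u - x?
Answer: 0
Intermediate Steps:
M(r) = 0 (M(r) = r - r = 0)
(M(P)*(-38))*(-38) = (0*(-38))*(-38) = 0*(-38) = 0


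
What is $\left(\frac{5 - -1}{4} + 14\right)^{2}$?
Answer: $\frac{961}{4} \approx 240.25$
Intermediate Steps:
$\left(\frac{5 - -1}{4} + 14\right)^{2} = \left(\left(5 + 1\right) \frac{1}{4} + 14\right)^{2} = \left(6 \cdot \frac{1}{4} + 14\right)^{2} = \left(\frac{3}{2} + 14\right)^{2} = \left(\frac{31}{2}\right)^{2} = \frac{961}{4}$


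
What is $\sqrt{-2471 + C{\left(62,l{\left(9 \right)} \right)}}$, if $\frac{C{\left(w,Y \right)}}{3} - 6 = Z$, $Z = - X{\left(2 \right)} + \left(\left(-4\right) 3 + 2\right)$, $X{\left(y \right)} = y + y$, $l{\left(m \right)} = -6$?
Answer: $i \sqrt{2495} \approx 49.95 i$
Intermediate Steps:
$X{\left(y \right)} = 2 y$
$Z = -14$ ($Z = - 2 \cdot 2 + \left(\left(-4\right) 3 + 2\right) = \left(-1\right) 4 + \left(-12 + 2\right) = -4 - 10 = -14$)
$C{\left(w,Y \right)} = -24$ ($C{\left(w,Y \right)} = 18 + 3 \left(-14\right) = 18 - 42 = -24$)
$\sqrt{-2471 + C{\left(62,l{\left(9 \right)} \right)}} = \sqrt{-2471 - 24} = \sqrt{-2495} = i \sqrt{2495}$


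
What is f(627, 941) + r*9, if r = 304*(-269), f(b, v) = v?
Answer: -735043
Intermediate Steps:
r = -81776
f(627, 941) + r*9 = 941 - 81776*9 = 941 - 735984 = -735043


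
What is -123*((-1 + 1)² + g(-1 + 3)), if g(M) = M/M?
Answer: -123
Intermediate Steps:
g(M) = 1
-123*((-1 + 1)² + g(-1 + 3)) = -123*((-1 + 1)² + 1) = -123*(0² + 1) = -123*(0 + 1) = -123*1 = -123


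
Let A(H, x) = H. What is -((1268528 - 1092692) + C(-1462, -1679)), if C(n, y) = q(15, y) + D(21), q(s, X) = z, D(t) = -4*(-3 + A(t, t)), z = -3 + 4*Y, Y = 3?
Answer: -175773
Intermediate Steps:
z = 9 (z = -3 + 4*3 = -3 + 12 = 9)
D(t) = 12 - 4*t (D(t) = -4*(-3 + t) = 12 - 4*t)
q(s, X) = 9
C(n, y) = -63 (C(n, y) = 9 + (12 - 4*21) = 9 + (12 - 84) = 9 - 72 = -63)
-((1268528 - 1092692) + C(-1462, -1679)) = -((1268528 - 1092692) - 63) = -(175836 - 63) = -1*175773 = -175773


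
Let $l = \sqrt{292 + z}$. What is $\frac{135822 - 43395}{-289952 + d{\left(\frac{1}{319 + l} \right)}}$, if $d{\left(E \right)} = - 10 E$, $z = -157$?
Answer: $- \frac{151306414393313}{474662189788898} - \frac{154045 \sqrt{15}}{474662189788898} \approx -0.31877$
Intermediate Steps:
$l = 3 \sqrt{15}$ ($l = \sqrt{292 - 157} = \sqrt{135} = 3 \sqrt{15} \approx 11.619$)
$\frac{135822 - 43395}{-289952 + d{\left(\frac{1}{319 + l} \right)}} = \frac{135822 - 43395}{-289952 - \frac{10}{319 + 3 \sqrt{15}}} = \frac{92427}{-289952 - \frac{10}{319 + 3 \sqrt{15}}}$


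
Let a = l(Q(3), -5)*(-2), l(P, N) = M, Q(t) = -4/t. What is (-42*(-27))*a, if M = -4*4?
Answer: 36288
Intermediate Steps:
M = -16
l(P, N) = -16
a = 32 (a = -16*(-2) = 32)
(-42*(-27))*a = -42*(-27)*32 = 1134*32 = 36288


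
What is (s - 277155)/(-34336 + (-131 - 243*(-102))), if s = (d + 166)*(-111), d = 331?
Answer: 110774/3227 ≈ 34.327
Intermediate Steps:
s = -55167 (s = (331 + 166)*(-111) = 497*(-111) = -55167)
(s - 277155)/(-34336 + (-131 - 243*(-102))) = (-55167 - 277155)/(-34336 + (-131 - 243*(-102))) = -332322/(-34336 + (-131 + 24786)) = -332322/(-34336 + 24655) = -332322/(-9681) = -332322*(-1/9681) = 110774/3227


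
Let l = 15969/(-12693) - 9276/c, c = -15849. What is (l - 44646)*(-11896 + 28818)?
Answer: -16887463621394030/22352373 ≈ -7.5551e+8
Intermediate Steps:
l = -15039157/22352373 (l = 15969/(-12693) - 9276/(-15849) = 15969*(-1/12693) - 9276*(-1/15849) = -5323/4231 + 3092/5283 = -15039157/22352373 ≈ -0.67282)
(l - 44646)*(-11896 + 28818) = (-15039157/22352373 - 44646)*(-11896 + 28818) = -997959084115/22352373*16922 = -16887463621394030/22352373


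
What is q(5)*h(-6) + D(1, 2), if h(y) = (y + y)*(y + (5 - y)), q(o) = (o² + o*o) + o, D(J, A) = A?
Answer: -3298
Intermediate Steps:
q(o) = o + 2*o² (q(o) = (o² + o²) + o = 2*o² + o = o + 2*o²)
h(y) = 10*y (h(y) = (2*y)*5 = 10*y)
q(5)*h(-6) + D(1, 2) = (5*(1 + 2*5))*(10*(-6)) + 2 = (5*(1 + 10))*(-60) + 2 = (5*11)*(-60) + 2 = 55*(-60) + 2 = -3300 + 2 = -3298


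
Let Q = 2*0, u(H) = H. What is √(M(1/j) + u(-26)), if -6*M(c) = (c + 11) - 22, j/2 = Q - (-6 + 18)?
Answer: 7*I*√71/12 ≈ 4.9153*I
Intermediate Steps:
Q = 0
j = -24 (j = 2*(0 - (-6 + 18)) = 2*(0 - 1*12) = 2*(0 - 12) = 2*(-12) = -24)
M(c) = 11/6 - c/6 (M(c) = -((c + 11) - 22)/6 = -((11 + c) - 22)/6 = -(-11 + c)/6 = 11/6 - c/6)
√(M(1/j) + u(-26)) = √((11/6 - ⅙/(-24)) - 26) = √((11/6 - ⅙*(-1/24)) - 26) = √((11/6 + 1/144) - 26) = √(265/144 - 26) = √(-3479/144) = 7*I*√71/12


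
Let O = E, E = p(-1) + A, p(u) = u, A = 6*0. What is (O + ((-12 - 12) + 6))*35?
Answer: -665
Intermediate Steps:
A = 0
E = -1 (E = -1 + 0 = -1)
O = -1
(O + ((-12 - 12) + 6))*35 = (-1 + ((-12 - 12) + 6))*35 = (-1 + (-24 + 6))*35 = (-1 - 18)*35 = -19*35 = -665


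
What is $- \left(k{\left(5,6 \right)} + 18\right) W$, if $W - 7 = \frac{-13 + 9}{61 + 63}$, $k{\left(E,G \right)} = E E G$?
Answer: $- \frac{36288}{31} \approx -1170.6$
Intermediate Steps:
$k{\left(E,G \right)} = G E^{2}$ ($k{\left(E,G \right)} = E^{2} G = G E^{2}$)
$W = \frac{216}{31}$ ($W = 7 + \frac{-13 + 9}{61 + 63} = 7 - \frac{4}{124} = 7 - \frac{1}{31} = \frac{216}{31} \approx 6.9677$)
$- \left(k{\left(5,6 \right)} + 18\right) W = - \frac{\left(6 \cdot 5^{2} + 18\right) 216}{31} = - \frac{\left(6 \cdot 25 + 18\right) 216}{31} = - \frac{\left(150 + 18\right) 216}{31} = - \frac{168 \cdot 216}{31} = \left(-1\right) \frac{36288}{31} = - \frac{36288}{31}$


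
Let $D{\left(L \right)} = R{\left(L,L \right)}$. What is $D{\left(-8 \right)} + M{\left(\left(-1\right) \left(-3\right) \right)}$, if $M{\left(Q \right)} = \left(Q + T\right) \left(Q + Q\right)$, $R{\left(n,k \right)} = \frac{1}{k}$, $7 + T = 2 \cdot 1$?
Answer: $- \frac{97}{8} \approx -12.125$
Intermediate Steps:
$T = -5$ ($T = -7 + 2 \cdot 1 = -7 + 2 = -5$)
$D{\left(L \right)} = \frac{1}{L}$
$M{\left(Q \right)} = 2 Q \left(-5 + Q\right)$ ($M{\left(Q \right)} = \left(Q - 5\right) \left(Q + Q\right) = \left(-5 + Q\right) 2 Q = 2 Q \left(-5 + Q\right)$)
$D{\left(-8 \right)} + M{\left(\left(-1\right) \left(-3\right) \right)} = \frac{1}{-8} + 2 \left(\left(-1\right) \left(-3\right)\right) \left(-5 - -3\right) = - \frac{1}{8} + 2 \cdot 3 \left(-5 + 3\right) = - \frac{1}{8} + 2 \cdot 3 \left(-2\right) = - \frac{1}{8} - 12 = - \frac{97}{8}$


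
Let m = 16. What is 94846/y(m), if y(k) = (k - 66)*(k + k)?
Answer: -47423/800 ≈ -59.279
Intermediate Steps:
y(k) = 2*k*(-66 + k) (y(k) = (-66 + k)*(2*k) = 2*k*(-66 + k))
94846/y(m) = 94846/((2*16*(-66 + 16))) = 94846/((2*16*(-50))) = 94846/(-1600) = 94846*(-1/1600) = -47423/800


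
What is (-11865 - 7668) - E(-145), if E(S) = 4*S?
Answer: -18953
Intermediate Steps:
(-11865 - 7668) - E(-145) = (-11865 - 7668) - 4*(-145) = -19533 - 1*(-580) = -19533 + 580 = -18953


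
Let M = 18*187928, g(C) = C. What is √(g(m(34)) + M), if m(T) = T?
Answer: √3382738 ≈ 1839.2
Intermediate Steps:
M = 3382704
√(g(m(34)) + M) = √(34 + 3382704) = √3382738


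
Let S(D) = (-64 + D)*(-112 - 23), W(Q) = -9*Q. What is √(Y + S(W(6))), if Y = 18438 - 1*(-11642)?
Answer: √46010 ≈ 214.50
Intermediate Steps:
S(D) = 8640 - 135*D (S(D) = (-64 + D)*(-135) = 8640 - 135*D)
Y = 30080 (Y = 18438 + 11642 = 30080)
√(Y + S(W(6))) = √(30080 + (8640 - (-1215)*6)) = √(30080 + (8640 - 135*(-54))) = √(30080 + (8640 + 7290)) = √(30080 + 15930) = √46010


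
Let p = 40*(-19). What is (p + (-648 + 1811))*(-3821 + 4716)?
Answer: 360685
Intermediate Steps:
p = -760
(p + (-648 + 1811))*(-3821 + 4716) = (-760 + (-648 + 1811))*(-3821 + 4716) = (-760 + 1163)*895 = 403*895 = 360685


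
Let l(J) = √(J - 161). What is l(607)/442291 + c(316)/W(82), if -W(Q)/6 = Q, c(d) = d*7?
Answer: -553/123 + √446/442291 ≈ -4.4959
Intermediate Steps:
c(d) = 7*d
l(J) = √(-161 + J)
W(Q) = -6*Q
l(607)/442291 + c(316)/W(82) = √(-161 + 607)/442291 + (7*316)/((-6*82)) = √446*(1/442291) + 2212/(-492) = √446/442291 + 2212*(-1/492) = √446/442291 - 553/123 = -553/123 + √446/442291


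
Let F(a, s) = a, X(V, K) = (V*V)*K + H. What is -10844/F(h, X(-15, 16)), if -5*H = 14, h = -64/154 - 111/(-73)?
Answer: -60954124/6211 ≈ -9813.9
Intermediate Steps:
h = 6211/5621 (h = -64*1/154 - 111*(-1/73) = -32/77 + 111/73 = 6211/5621 ≈ 1.1050)
H = -14/5 (H = -⅕*14 = -14/5 ≈ -2.8000)
X(V, K) = -14/5 + K*V² (X(V, K) = (V*V)*K - 14/5 = V²*K - 14/5 = K*V² - 14/5 = -14/5 + K*V²)
-10844/F(h, X(-15, 16)) = -10844/6211/5621 = -10844*5621/6211 = -60954124/6211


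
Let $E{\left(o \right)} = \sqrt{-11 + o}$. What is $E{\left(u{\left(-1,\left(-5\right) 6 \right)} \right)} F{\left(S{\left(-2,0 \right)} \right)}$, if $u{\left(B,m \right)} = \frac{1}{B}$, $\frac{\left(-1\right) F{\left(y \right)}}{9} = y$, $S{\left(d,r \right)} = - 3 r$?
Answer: $0$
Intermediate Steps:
$F{\left(y \right)} = - 9 y$
$E{\left(u{\left(-1,\left(-5\right) 6 \right)} \right)} F{\left(S{\left(-2,0 \right)} \right)} = \sqrt{-11 + \frac{1}{-1}} \left(- 9 \left(\left(-3\right) 0\right)\right) = \sqrt{-11 - 1} \left(\left(-9\right) 0\right) = \sqrt{-12} \cdot 0 = 2 i \sqrt{3} \cdot 0 = 0$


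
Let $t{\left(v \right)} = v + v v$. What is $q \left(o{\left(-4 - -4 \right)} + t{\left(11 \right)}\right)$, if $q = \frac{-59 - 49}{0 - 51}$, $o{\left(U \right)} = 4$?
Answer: $288$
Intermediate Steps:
$q = \frac{36}{17}$ ($q = - \frac{108}{-51} = \left(-108\right) \left(- \frac{1}{51}\right) = \frac{36}{17} \approx 2.1176$)
$t{\left(v \right)} = v + v^{2}$
$q \left(o{\left(-4 - -4 \right)} + t{\left(11 \right)}\right) = \frac{36 \left(4 + 11 \left(1 + 11\right)\right)}{17} = \frac{36 \left(4 + 11 \cdot 12\right)}{17} = \frac{36 \left(4 + 132\right)}{17} = \frac{36}{17} \cdot 136 = 288$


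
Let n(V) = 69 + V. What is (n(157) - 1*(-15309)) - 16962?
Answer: -1427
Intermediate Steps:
(n(157) - 1*(-15309)) - 16962 = ((69 + 157) - 1*(-15309)) - 16962 = (226 + 15309) - 16962 = 15535 - 16962 = -1427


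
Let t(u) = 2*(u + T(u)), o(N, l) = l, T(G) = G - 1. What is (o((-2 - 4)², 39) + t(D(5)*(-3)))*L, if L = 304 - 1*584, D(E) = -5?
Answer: -27160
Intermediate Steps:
T(G) = -1 + G
t(u) = -2 + 4*u (t(u) = 2*(u + (-1 + u)) = 2*(-1 + 2*u) = -2 + 4*u)
L = -280 (L = 304 - 584 = -280)
(o((-2 - 4)², 39) + t(D(5)*(-3)))*L = (39 + (-2 + 4*(-5*(-3))))*(-280) = (39 + (-2 + 4*15))*(-280) = (39 + (-2 + 60))*(-280) = (39 + 58)*(-280) = 97*(-280) = -27160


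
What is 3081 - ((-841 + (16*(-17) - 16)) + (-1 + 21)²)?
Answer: 3810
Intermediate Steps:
3081 - ((-841 + (16*(-17) - 16)) + (-1 + 21)²) = 3081 - ((-841 + (-272 - 16)) + 20²) = 3081 - ((-841 - 288) + 400) = 3081 - (-1129 + 400) = 3081 - 1*(-729) = 3081 + 729 = 3810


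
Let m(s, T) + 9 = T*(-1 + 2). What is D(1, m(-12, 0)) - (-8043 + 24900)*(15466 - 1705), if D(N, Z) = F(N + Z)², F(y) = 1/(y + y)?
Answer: -59384109311/256 ≈ -2.3197e+8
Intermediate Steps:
F(y) = 1/(2*y)
m(s, T) = -9 + T (m(s, T) = -9 + T*(-1 + 2) = -9 + T*1 = -9 + T)
D(N, Z) = 1/(4*(N + Z)²) (D(N, Z) = (1/(2*(N + Z)))² = 1/(4*(N + Z)²))
D(1, m(-12, 0)) - (-8043 + 24900)*(15466 - 1705) = 1/(4*(1 + (-9 + 0))²) - (-8043 + 24900)*(15466 - 1705) = 1/(4*(1 - 9)²) - 16857*13761 = (¼)/(-8)² - 1*231969177 = (¼)*(1/64) - 231969177 = 1/256 - 231969177 = -59384109311/256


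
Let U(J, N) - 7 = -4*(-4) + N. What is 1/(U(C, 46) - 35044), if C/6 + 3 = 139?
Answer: -1/34975 ≈ -2.8592e-5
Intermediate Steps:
C = 816 (C = -18 + 6*139 = -18 + 834 = 816)
U(J, N) = 23 + N (U(J, N) = 7 + (-4*(-4) + N) = 7 + (16 + N) = 23 + N)
1/(U(C, 46) - 35044) = 1/((23 + 46) - 35044) = 1/(69 - 35044) = 1/(-34975) = -1/34975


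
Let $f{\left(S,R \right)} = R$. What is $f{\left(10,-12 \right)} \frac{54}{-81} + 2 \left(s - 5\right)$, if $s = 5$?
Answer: $8$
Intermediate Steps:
$f{\left(10,-12 \right)} \frac{54}{-81} + 2 \left(s - 5\right) = - 12 \frac{54}{-81} + 2 \left(5 - 5\right) = - 12 \cdot 54 \left(- \frac{1}{81}\right) + 2 \cdot 0 = \left(-12\right) \left(- \frac{2}{3}\right) + 0 = 8 + 0 = 8$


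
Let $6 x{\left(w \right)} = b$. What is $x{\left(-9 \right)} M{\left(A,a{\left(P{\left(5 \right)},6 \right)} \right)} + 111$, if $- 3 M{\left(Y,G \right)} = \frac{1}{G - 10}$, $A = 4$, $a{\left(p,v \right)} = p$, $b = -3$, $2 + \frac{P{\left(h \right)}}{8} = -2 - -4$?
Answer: $\frac{6659}{60} \approx 110.98$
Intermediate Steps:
$P{\left(h \right)} = 0$ ($P{\left(h \right)} = -16 + 8 \left(-2 - -4\right) = -16 + 8 \left(-2 + 4\right) = -16 + 8 \cdot 2 = -16 + 16 = 0$)
$x{\left(w \right)} = - \frac{1}{2}$ ($x{\left(w \right)} = \frac{1}{6} \left(-3\right) = - \frac{1}{2}$)
$M{\left(Y,G \right)} = - \frac{1}{3 \left(-10 + G\right)}$ ($M{\left(Y,G \right)} = - \frac{1}{3 \left(G - 10\right)} = - \frac{1}{3 \left(-10 + G\right)}$)
$x{\left(-9 \right)} M{\left(A,a{\left(P{\left(5 \right)},6 \right)} \right)} + 111 = - \frac{\left(-1\right) \frac{1}{-30 + 3 \cdot 0}}{2} + 111 = - \frac{\left(-1\right) \frac{1}{-30 + 0}}{2} + 111 = - \frac{\left(-1\right) \frac{1}{-30}}{2} + 111 = - \frac{\left(-1\right) \left(- \frac{1}{30}\right)}{2} + 111 = \left(- \frac{1}{2}\right) \frac{1}{30} + 111 = - \frac{1}{60} + 111 = \frac{6659}{60}$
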